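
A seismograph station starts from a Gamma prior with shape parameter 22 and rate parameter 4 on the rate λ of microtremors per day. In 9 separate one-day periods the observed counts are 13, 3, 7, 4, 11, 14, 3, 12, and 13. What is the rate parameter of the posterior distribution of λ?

13

Total count: 13 + 3 + 7 + 4 + 11 + 14 + 3 + 12 + 13 = 80.
Total exposure: 9 days.
Gamma(α, β) with Poisson data over total exposure Σt gives posterior Gamma(α+Σx, β+Σt) = Gamma(102, 13).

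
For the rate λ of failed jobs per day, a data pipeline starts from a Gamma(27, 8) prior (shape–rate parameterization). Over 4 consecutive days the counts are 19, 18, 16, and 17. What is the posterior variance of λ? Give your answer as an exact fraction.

Total count: 19 + 18 + 16 + 17 = 70.
Total exposure: 4 days.
By Gamma–Poisson conjugacy, the posterior is Gamma(α + Σx, β + Σt) = Gamma(27 + 70, 8 + 4) = Gamma(97, 12).
Posterior variance = α'/β'² = 97/144.

97/144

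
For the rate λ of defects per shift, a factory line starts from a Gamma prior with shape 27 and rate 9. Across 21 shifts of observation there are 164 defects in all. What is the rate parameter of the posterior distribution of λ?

Total count 164 over total exposure 21 shifts.
By Gamma–Poisson conjugacy, the posterior is Gamma(α + Σx, β + Σt) = Gamma(27 + 164, 9 + 21) = Gamma(191, 30).

30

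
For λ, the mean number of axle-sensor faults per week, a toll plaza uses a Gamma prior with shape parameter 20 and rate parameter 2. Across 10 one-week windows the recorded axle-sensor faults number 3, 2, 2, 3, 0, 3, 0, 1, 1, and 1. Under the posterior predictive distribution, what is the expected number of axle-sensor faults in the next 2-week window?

6

Total count: 3 + 2 + 2 + 3 + 0 + 3 + 0 + 1 + 1 + 1 = 16.
Total exposure: 10 weeks.
Conjugate update: add total count to the shape and total exposure to the rate, giving Gamma(36, 12).
Predictive mean over a 2-week window = T·E[λ|data] = 2·36/12 = 6.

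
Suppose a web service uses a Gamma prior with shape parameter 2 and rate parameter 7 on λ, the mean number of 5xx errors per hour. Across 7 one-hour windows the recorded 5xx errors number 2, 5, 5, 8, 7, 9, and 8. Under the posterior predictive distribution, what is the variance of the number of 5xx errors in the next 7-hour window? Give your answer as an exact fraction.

Total count: 2 + 5 + 5 + 8 + 7 + 9 + 8 = 44.
Total exposure: 7 hours.
Posterior: α' = 2 + 44 = 46, β' = 7 + 7 = 14.
The posterior predictive for a window of length T is Negative Binomial with variance T·α'·(β'+T)/β'² = 7·46·21/196 = 69/2.

69/2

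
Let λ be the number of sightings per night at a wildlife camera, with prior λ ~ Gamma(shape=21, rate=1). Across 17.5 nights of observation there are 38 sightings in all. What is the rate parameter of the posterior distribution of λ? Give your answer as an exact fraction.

Total count 38 over total exposure 17.5 nights.
The Gamma prior is conjugate for the Poisson rate, so λ | data ~ Gamma(21+38, 1+17.5) = Gamma(59, 37/2).

37/2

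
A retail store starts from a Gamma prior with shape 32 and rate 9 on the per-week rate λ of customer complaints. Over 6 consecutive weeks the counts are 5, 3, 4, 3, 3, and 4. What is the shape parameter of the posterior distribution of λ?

Total count: 5 + 3 + 4 + 3 + 3 + 4 = 22.
Total exposure: 6 weeks.
By Gamma–Poisson conjugacy, the posterior is Gamma(α + Σx, β + Σt) = Gamma(32 + 22, 9 + 6) = Gamma(54, 15).

54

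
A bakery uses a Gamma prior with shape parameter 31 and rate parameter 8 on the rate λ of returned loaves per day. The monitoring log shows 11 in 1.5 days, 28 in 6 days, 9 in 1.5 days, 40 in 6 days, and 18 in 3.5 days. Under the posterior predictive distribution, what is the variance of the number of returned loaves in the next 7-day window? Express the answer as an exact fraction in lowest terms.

128506/2809

Total count: 11 + 28 + 9 + 40 + 18 = 106.
Total exposure: 1.5 + 6 + 1.5 + 6 + 3.5 = 18.5 days.
The Gamma prior is conjugate for the Poisson rate, so λ | data ~ Gamma(31+106, 8+18.5) = Gamma(137, 53/2).
The posterior predictive for a window of length T is Negative Binomial with variance T·α'·(β'+T)/β'² = 7·137·(67/2)/(2809/4) = 128506/2809.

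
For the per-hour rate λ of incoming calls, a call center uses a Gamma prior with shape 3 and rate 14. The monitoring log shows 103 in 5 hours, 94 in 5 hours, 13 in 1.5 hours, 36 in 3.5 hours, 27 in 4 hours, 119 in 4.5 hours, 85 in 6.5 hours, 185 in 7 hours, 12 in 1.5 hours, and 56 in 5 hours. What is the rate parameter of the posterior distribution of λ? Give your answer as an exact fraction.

115/2

Total count: 103 + 94 + 13 + 36 + 27 + 119 + 85 + 185 + 12 + 56 = 730.
Total exposure: 5 + 5 + 1.5 + 3.5 + 4 + 4.5 + 6.5 + 7 + 1.5 + 5 = 43.5 hours.
Posterior: α' = 3 + 730 = 733, β' = 14 + 43.5 = 115/2.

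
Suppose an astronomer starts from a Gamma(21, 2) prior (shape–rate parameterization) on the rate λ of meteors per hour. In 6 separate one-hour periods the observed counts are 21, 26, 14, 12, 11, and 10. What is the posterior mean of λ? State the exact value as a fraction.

115/8

Total count: 21 + 26 + 14 + 12 + 11 + 10 = 94.
Total exposure: 6 hours.
Posterior: α' = 21 + 94 = 115, β' = 2 + 6 = 8.
Posterior mean = α'/β' = 115/8.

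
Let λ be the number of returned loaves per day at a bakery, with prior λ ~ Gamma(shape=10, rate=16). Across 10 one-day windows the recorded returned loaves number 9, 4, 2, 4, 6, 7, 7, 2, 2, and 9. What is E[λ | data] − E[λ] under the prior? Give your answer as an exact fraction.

183/104

Total count: 9 + 4 + 2 + 4 + 6 + 7 + 7 + 2 + 2 + 9 = 52.
Total exposure: 10 days.
Posterior: α' = 10 + 52 = 62, β' = 16 + 10 = 26.
Posterior mean = 62/26 = 31/13; prior mean = 10/16 = 5/8. Difference = 31/13 − 5/8 = 183/104.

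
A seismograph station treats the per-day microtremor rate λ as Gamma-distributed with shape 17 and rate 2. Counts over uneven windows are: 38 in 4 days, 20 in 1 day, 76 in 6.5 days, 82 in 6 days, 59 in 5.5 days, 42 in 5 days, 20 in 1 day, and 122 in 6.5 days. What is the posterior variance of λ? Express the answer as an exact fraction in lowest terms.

Total count: 38 + 20 + 76 + 82 + 59 + 42 + 20 + 122 = 459.
Total exposure: 4 + 1 + 6.5 + 6 + 5.5 + 5 + 1 + 6.5 = 35.5 days.
Posterior: α' = 17 + 459 = 476, β' = 2 + 35.5 = 75/2.
Posterior variance = α'/β'² = 476/(5625/4) = 1904/5625.

1904/5625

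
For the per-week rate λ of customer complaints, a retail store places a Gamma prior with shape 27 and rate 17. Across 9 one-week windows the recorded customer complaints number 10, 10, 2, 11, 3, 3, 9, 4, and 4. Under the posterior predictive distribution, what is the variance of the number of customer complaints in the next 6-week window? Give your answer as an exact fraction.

3984/169

Total count: 10 + 10 + 2 + 11 + 3 + 3 + 9 + 4 + 4 = 56.
Total exposure: 9 weeks.
The Gamma prior is conjugate for the Poisson rate, so λ | data ~ Gamma(27+56, 17+9) = Gamma(83, 26).
The posterior predictive for a window of length T is Negative Binomial with variance T·α'·(β'+T)/β'² = 6·83·32/676 = 3984/169.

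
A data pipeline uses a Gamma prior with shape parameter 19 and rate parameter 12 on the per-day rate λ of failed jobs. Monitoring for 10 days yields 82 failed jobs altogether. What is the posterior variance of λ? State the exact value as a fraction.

101/484

Total count 82 over total exposure 10 days.
By Gamma–Poisson conjugacy, the posterior is Gamma(α + Σx, β + Σt) = Gamma(19 + 82, 12 + 10) = Gamma(101, 22).
Posterior variance = α'/β'² = 101/484.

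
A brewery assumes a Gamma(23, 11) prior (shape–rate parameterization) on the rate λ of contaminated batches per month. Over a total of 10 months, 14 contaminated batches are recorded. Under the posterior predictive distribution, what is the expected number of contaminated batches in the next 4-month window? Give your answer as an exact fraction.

Total count 14 over total exposure 10 months.
Gamma(α, β) with Poisson data over total exposure Σt gives posterior Gamma(α+Σx, β+Σt) = Gamma(37, 21).
Predictive mean over a 4-month window = T·E[λ|data] = 4·37/21 = 148/21.

148/21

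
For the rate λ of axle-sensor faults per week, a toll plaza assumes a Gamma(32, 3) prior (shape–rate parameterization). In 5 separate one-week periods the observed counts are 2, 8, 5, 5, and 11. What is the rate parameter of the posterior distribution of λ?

8

Total count: 2 + 8 + 5 + 5 + 11 = 31.
Total exposure: 5 weeks.
By Gamma–Poisson conjugacy, the posterior is Gamma(α + Σx, β + Σt) = Gamma(32 + 31, 3 + 5) = Gamma(63, 8).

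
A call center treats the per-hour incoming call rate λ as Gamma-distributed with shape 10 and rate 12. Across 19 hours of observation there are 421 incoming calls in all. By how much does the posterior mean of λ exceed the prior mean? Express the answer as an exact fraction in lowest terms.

2431/186

Total count 421 over total exposure 19 hours.
Posterior: α' = 10 + 421 = 431, β' = 12 + 19 = 31.
Posterior mean = 431/31 = 431/31; prior mean = 10/12 = 5/6. Difference = 431/31 − 5/6 = 2431/186.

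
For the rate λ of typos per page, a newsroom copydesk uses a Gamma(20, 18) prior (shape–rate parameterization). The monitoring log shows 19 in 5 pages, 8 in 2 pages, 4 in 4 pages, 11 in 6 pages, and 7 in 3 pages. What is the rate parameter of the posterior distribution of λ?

Total count: 19 + 8 + 4 + 11 + 7 = 49.
Total exposure: 5 + 2 + 4 + 6 + 3 = 20 pages.
The Gamma prior is conjugate for the Poisson rate, so λ | data ~ Gamma(20+49, 18+20) = Gamma(69, 38).

38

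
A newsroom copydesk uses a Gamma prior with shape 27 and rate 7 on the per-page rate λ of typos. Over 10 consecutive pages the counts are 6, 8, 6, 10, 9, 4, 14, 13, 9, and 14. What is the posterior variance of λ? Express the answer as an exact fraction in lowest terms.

Total count: 6 + 8 + 6 + 10 + 9 + 4 + 14 + 13 + 9 + 14 = 93.
Total exposure: 10 pages.
The Gamma prior is conjugate for the Poisson rate, so λ | data ~ Gamma(27+93, 7+10) = Gamma(120, 17).
Posterior variance = α'/β'² = 120/289.

120/289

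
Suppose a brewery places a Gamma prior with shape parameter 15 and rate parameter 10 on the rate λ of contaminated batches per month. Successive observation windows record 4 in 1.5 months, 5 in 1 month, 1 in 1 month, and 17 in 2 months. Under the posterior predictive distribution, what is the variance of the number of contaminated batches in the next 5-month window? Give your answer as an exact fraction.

17220/961

Total count: 4 + 5 + 1 + 17 = 27.
Total exposure: 1.5 + 1 + 1 + 2 = 5.5 months.
The Gamma prior is conjugate for the Poisson rate, so λ | data ~ Gamma(15+27, 10+5.5) = Gamma(42, 31/2).
The posterior predictive for a window of length T is Negative Binomial with variance T·α'·(β'+T)/β'² = 5·42·(41/2)/(961/4) = 17220/961.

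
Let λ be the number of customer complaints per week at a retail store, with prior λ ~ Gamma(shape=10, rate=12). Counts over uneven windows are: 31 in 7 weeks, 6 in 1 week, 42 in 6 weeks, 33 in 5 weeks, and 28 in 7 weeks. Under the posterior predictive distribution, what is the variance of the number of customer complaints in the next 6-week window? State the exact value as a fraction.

Total count: 31 + 6 + 42 + 33 + 28 = 140.
Total exposure: 7 + 1 + 6 + 5 + 7 = 26 weeks.
Posterior: α' = 10 + 140 = 150, β' = 12 + 26 = 38.
The posterior predictive for a window of length T is Negative Binomial with variance T·α'·(β'+T)/β'² = 6·150·44/1444 = 9900/361.

9900/361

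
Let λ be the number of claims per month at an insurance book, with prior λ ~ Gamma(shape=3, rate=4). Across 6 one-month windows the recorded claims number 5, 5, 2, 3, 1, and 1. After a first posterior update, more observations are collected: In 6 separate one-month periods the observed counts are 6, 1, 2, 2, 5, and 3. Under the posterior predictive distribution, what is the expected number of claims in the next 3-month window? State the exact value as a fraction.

Total count: 5 + 5 + 2 + 3 + 1 + 1 = 17.
Total exposure: 6 months.
After the first batch: Gamma(3 + 17, 4 + 6) = Gamma(20, 10).
Total count: 6 + 1 + 2 + 2 + 5 + 3 = 19.
Total exposure: 6 months.
After the second batch: Gamma(20 + 19, 10 + 6) = Gamma(39, 16).
Predictive mean over a 3-month window = T·E[λ|data] = 3·39/16 = 117/16.

117/16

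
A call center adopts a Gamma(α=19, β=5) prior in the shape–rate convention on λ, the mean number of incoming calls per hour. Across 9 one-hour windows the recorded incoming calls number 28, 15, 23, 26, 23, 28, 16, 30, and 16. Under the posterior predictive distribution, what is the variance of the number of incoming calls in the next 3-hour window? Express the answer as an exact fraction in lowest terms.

408/7

Total count: 28 + 15 + 23 + 26 + 23 + 28 + 16 + 30 + 16 = 205.
Total exposure: 9 hours.
The Gamma prior is conjugate for the Poisson rate, so λ | data ~ Gamma(19+205, 5+9) = Gamma(224, 14).
The posterior predictive for a window of length T is Negative Binomial with variance T·α'·(β'+T)/β'² = 3·224·17/196 = 408/7.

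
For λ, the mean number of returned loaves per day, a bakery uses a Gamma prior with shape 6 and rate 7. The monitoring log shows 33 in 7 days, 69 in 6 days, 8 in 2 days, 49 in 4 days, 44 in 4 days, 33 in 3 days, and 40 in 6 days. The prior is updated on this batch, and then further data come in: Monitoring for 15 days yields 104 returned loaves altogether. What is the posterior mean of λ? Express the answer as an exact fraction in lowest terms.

Total count: 33 + 69 + 8 + 49 + 44 + 33 + 40 = 276.
Total exposure: 7 + 6 + 2 + 4 + 4 + 3 + 6 = 32 days.
After the first batch: Gamma(6 + 276, 7 + 32) = Gamma(282, 39).
Total count 104 over total exposure 15 days.
After the second batch: Gamma(282 + 104, 39 + 15) = Gamma(386, 54).
Posterior mean = α'/β' = 386/54 = 193/27.

193/27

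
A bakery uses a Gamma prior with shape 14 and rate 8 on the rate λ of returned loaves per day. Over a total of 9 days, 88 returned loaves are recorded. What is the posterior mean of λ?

6

Total count 88 over total exposure 9 days.
Posterior: α' = 14 + 88 = 102, β' = 8 + 9 = 17.
Posterior mean = α'/β' = 102/17 = 6.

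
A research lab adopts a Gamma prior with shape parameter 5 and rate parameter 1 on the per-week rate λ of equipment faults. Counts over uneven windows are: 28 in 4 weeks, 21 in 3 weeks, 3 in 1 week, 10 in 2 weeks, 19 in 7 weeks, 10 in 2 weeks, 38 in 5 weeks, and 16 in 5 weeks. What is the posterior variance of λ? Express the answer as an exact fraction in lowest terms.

Total count: 28 + 21 + 3 + 10 + 19 + 10 + 38 + 16 = 145.
Total exposure: 4 + 3 + 1 + 2 + 7 + 2 + 5 + 5 = 29 weeks.
Posterior: α' = 5 + 145 = 150, β' = 1 + 29 = 30.
Posterior variance = α'/β'² = 150/900 = 1/6.

1/6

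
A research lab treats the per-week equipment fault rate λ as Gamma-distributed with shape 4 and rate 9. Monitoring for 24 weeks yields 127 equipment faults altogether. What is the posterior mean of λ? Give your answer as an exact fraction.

Total count 127 over total exposure 24 weeks.
Conjugate update: add total count to the shape and total exposure to the rate, giving Gamma(131, 33).
Posterior mean = α'/β' = 131/33.

131/33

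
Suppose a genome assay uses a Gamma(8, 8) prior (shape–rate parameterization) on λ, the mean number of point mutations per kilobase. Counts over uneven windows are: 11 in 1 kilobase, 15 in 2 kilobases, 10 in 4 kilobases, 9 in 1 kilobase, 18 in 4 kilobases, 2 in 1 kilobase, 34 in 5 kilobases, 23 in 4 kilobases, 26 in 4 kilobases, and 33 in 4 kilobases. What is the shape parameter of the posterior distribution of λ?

189

Total count: 11 + 15 + 10 + 9 + 18 + 2 + 34 + 23 + 26 + 33 = 181.
Total exposure: 1 + 2 + 4 + 1 + 4 + 1 + 5 + 4 + 4 + 4 = 30 kilobases.
The Gamma prior is conjugate for the Poisson rate, so λ | data ~ Gamma(8+181, 8+30) = Gamma(189, 38).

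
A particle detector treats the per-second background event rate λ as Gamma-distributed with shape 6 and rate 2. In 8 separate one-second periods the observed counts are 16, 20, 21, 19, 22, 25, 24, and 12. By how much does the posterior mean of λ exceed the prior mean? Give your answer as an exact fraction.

Total count: 16 + 20 + 21 + 19 + 22 + 25 + 24 + 12 = 159.
Total exposure: 8 seconds.
The Gamma prior is conjugate for the Poisson rate, so λ | data ~ Gamma(6+159, 2+8) = Gamma(165, 10).
Posterior mean = 165/10 = 33/2; prior mean = 6/2 = 3. Difference = 33/2 − 3 = 27/2.

27/2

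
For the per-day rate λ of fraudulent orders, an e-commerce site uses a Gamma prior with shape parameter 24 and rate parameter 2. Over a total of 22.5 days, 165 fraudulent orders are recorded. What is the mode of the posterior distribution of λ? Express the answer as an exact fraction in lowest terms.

Total count 165 over total exposure 22.5 days.
Gamma(α, β) with Poisson data over total exposure Σt gives posterior Gamma(α+Σx, β+Σt) = Gamma(189, 49/2).
Posterior mode = (α'−1)/β' = 188/(49/2) = 376/49.

376/49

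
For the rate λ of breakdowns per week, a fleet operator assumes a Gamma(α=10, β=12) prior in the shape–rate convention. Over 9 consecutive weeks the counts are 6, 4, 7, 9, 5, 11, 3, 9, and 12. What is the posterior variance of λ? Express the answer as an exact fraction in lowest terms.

76/441

Total count: 6 + 4 + 7 + 9 + 5 + 11 + 3 + 9 + 12 = 66.
Total exposure: 9 weeks.
Gamma(α, β) with Poisson data over total exposure Σt gives posterior Gamma(α+Σx, β+Σt) = Gamma(76, 21).
Posterior variance = α'/β'² = 76/441.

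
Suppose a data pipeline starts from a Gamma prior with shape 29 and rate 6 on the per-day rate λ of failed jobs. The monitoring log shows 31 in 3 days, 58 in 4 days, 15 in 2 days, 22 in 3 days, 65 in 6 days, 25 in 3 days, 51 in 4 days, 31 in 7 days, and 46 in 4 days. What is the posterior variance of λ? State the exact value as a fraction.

Total count: 31 + 58 + 15 + 22 + 65 + 25 + 51 + 31 + 46 = 344.
Total exposure: 3 + 4 + 2 + 3 + 6 + 3 + 4 + 7 + 4 = 36 days.
Conjugate update: add total count to the shape and total exposure to the rate, giving Gamma(373, 42).
Posterior variance = α'/β'² = 373/1764.

373/1764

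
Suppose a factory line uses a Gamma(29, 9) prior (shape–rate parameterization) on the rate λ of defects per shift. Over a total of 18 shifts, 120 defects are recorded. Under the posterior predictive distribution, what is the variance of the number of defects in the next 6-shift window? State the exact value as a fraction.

3278/81

Total count 120 over total exposure 18 shifts.
Posterior: α' = 29 + 120 = 149, β' = 9 + 18 = 27.
The posterior predictive for a window of length T is Negative Binomial with variance T·α'·(β'+T)/β'² = 6·149·33/729 = 3278/81.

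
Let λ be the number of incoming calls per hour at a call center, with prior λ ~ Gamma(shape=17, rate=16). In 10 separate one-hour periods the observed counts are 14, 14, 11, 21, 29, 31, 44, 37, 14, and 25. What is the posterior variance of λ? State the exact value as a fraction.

Total count: 14 + 14 + 11 + 21 + 29 + 31 + 44 + 37 + 14 + 25 = 240.
Total exposure: 10 hours.
The Gamma prior is conjugate for the Poisson rate, so λ | data ~ Gamma(17+240, 16+10) = Gamma(257, 26).
Posterior variance = α'/β'² = 257/676.

257/676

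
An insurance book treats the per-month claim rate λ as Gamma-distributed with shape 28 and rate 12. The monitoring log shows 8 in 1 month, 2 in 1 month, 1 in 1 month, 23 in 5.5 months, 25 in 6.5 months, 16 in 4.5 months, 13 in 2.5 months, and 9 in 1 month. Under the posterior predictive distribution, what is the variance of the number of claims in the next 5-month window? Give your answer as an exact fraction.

Total count: 8 + 2 + 1 + 23 + 25 + 16 + 13 + 9 = 97.
Total exposure: 1 + 1 + 1 + 5.5 + 6.5 + 4.5 + 2.5 + 1 = 23 months.
Posterior: α' = 28 + 97 = 125, β' = 12 + 23 = 35.
The posterior predictive for a window of length T is Negative Binomial with variance T·α'·(β'+T)/β'² = 5·125·40/1225 = 1000/49.

1000/49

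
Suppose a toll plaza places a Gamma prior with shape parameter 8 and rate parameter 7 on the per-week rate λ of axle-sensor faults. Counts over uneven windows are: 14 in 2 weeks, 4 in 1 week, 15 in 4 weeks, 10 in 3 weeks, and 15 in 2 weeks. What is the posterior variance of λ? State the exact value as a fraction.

Total count: 14 + 4 + 15 + 10 + 15 = 58.
Total exposure: 2 + 1 + 4 + 3 + 2 = 12 weeks.
The Gamma prior is conjugate for the Poisson rate, so λ | data ~ Gamma(8+58, 7+12) = Gamma(66, 19).
Posterior variance = α'/β'² = 66/361.

66/361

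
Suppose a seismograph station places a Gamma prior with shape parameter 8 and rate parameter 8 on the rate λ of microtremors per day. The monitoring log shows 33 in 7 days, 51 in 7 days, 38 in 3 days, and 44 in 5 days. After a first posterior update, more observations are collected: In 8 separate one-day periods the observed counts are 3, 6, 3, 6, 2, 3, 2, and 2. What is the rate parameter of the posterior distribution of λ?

38

Total count: 33 + 51 + 38 + 44 = 166.
Total exposure: 7 + 7 + 3 + 5 = 22 days.
After the first batch: Gamma(8 + 166, 8 + 22) = Gamma(174, 30).
Total count: 3 + 6 + 3 + 6 + 2 + 3 + 2 + 2 = 27.
Total exposure: 8 days.
After the second batch: Gamma(174 + 27, 30 + 8) = Gamma(201, 38).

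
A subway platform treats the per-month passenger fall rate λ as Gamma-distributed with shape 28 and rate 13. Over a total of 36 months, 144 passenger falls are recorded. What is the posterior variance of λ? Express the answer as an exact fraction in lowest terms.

Total count 144 over total exposure 36 months.
Posterior: α' = 28 + 144 = 172, β' = 13 + 36 = 49.
Posterior variance = α'/β'² = 172/2401.

172/2401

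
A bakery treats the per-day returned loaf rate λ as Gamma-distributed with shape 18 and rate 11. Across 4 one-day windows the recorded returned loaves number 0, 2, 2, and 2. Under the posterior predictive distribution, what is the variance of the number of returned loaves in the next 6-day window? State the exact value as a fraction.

Total count: 0 + 2 + 2 + 2 = 6.
Total exposure: 4 days.
Posterior: α' = 18 + 6 = 24, β' = 11 + 4 = 15.
The posterior predictive for a window of length T is Negative Binomial with variance T·α'·(β'+T)/β'² = 6·24·21/225 = 336/25.

336/25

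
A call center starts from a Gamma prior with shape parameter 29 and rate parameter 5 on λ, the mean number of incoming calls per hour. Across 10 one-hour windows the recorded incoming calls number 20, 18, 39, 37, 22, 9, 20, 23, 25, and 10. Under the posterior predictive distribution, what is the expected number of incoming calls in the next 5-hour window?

84

Total count: 20 + 18 + 39 + 37 + 22 + 9 + 20 + 23 + 25 + 10 = 223.
Total exposure: 10 hours.
The Gamma prior is conjugate for the Poisson rate, so λ | data ~ Gamma(29+223, 5+10) = Gamma(252, 15).
Predictive mean over a 5-hour window = T·E[λ|data] = 5·252/15 = 84.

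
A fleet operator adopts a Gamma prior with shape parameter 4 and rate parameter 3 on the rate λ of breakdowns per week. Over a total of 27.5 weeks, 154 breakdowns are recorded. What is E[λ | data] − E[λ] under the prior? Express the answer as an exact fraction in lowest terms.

704/183

Total count 154 over total exposure 27.5 weeks.
Conjugate update: add total count to the shape and total exposure to the rate, giving Gamma(158, 61/2).
Posterior mean = 158/(61/2) = 316/61; prior mean = 4/3 = 4/3. Difference = 316/61 − 4/3 = 704/183.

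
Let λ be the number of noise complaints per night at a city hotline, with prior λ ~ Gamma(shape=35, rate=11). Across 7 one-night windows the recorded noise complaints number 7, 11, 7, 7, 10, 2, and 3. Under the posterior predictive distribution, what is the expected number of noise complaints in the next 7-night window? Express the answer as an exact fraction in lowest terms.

287/9

Total count: 7 + 11 + 7 + 7 + 10 + 2 + 3 = 47.
Total exposure: 7 nights.
Posterior: α' = 35 + 47 = 82, β' = 11 + 7 = 18.
Predictive mean over a 7-night window = T·E[λ|data] = 7·82/18 = 287/9.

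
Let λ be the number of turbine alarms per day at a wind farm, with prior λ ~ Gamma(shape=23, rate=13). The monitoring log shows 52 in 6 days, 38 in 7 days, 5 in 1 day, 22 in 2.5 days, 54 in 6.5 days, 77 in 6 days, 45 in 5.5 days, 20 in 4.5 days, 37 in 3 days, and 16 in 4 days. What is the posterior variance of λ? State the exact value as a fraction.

389/3481

Total count: 52 + 38 + 5 + 22 + 54 + 77 + 45 + 20 + 37 + 16 = 366.
Total exposure: 6 + 7 + 1 + 2.5 + 6.5 + 6 + 5.5 + 4.5 + 3 + 4 = 46 days.
By Gamma–Poisson conjugacy, the posterior is Gamma(α + Σx, β + Σt) = Gamma(23 + 366, 13 + 46) = Gamma(389, 59).
Posterior variance = α'/β'² = 389/3481.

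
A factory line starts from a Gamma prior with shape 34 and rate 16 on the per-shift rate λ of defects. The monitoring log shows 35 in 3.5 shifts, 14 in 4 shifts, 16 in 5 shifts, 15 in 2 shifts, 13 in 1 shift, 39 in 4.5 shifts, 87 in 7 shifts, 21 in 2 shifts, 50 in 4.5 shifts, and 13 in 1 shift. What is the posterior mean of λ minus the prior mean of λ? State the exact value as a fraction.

3675/808

Total count: 35 + 14 + 16 + 15 + 13 + 39 + 87 + 21 + 50 + 13 = 303.
Total exposure: 3.5 + 4 + 5 + 2 + 1 + 4.5 + 7 + 2 + 4.5 + 1 = 34.5 shifts.
Posterior: α' = 34 + 303 = 337, β' = 16 + 34.5 = 101/2.
Posterior mean = 337/(101/2) = 674/101; prior mean = 34/16 = 17/8. Difference = 674/101 − 17/8 = 3675/808.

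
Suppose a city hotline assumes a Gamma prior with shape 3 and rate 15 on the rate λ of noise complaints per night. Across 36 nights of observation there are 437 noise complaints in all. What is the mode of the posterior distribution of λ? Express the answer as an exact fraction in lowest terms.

Total count 437 over total exposure 36 nights.
Conjugate update: add total count to the shape and total exposure to the rate, giving Gamma(440, 51).
Posterior mode = (α'−1)/β' = 439/51.

439/51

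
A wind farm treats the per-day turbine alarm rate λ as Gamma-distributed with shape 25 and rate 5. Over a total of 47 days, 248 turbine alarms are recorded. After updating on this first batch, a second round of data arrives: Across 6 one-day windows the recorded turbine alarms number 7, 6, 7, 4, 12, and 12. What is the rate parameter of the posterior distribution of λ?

Total count 248 over total exposure 47 days.
After the first batch: Gamma(25 + 248, 5 + 47) = Gamma(273, 52).
Total count: 7 + 6 + 7 + 4 + 12 + 12 = 48.
Total exposure: 6 days.
After the second batch: Gamma(273 + 48, 52 + 6) = Gamma(321, 58).

58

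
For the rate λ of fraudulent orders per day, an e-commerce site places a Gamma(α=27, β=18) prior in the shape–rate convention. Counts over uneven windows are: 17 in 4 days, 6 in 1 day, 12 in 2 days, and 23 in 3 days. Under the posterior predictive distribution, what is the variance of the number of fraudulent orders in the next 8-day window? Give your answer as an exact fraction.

Total count: 17 + 6 + 12 + 23 = 58.
Total exposure: 4 + 1 + 2 + 3 = 10 days.
Gamma(α, β) with Poisson data over total exposure Σt gives posterior Gamma(α+Σx, β+Σt) = Gamma(85, 28).
The posterior predictive for a window of length T is Negative Binomial with variance T·α'·(β'+T)/β'² = 8·85·36/784 = 1530/49.

1530/49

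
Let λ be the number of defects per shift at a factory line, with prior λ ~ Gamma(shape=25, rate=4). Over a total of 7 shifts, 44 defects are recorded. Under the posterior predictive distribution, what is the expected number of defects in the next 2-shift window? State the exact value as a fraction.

Total count 44 over total exposure 7 shifts.
Conjugate update: add total count to the shape and total exposure to the rate, giving Gamma(69, 11).
Predictive mean over a 2-shift window = T·E[λ|data] = 2·69/11 = 138/11.

138/11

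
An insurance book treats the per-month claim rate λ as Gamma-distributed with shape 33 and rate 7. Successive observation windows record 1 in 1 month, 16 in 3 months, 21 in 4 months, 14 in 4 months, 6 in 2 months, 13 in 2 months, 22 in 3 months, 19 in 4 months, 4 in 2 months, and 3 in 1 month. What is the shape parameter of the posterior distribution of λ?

152

Total count: 1 + 16 + 21 + 14 + 6 + 13 + 22 + 19 + 4 + 3 = 119.
Total exposure: 1 + 3 + 4 + 4 + 2 + 2 + 3 + 4 + 2 + 1 = 26 months.
By Gamma–Poisson conjugacy, the posterior is Gamma(α + Σx, β + Σt) = Gamma(33 + 119, 7 + 26) = Gamma(152, 33).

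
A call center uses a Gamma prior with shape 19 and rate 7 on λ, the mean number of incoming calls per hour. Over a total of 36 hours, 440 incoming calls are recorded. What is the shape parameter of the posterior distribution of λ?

459

Total count 440 over total exposure 36 hours.
Gamma(α, β) with Poisson data over total exposure Σt gives posterior Gamma(α+Σx, β+Σt) = Gamma(459, 43).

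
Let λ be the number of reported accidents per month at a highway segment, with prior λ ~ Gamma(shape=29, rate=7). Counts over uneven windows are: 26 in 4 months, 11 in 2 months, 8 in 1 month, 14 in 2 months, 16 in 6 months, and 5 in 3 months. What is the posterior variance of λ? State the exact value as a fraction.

Total count: 26 + 11 + 8 + 14 + 16 + 5 = 80.
Total exposure: 4 + 2 + 1 + 2 + 6 + 3 = 18 months.
By Gamma–Poisson conjugacy, the posterior is Gamma(α + Σx, β + Σt) = Gamma(29 + 80, 7 + 18) = Gamma(109, 25).
Posterior variance = α'/β'² = 109/625.

109/625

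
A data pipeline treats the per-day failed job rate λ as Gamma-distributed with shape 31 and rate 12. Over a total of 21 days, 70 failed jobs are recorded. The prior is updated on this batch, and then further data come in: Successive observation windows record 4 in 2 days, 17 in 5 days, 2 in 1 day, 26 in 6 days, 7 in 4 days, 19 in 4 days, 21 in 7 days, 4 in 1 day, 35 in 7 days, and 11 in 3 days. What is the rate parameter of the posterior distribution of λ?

Total count 70 over total exposure 21 days.
After the first batch: Gamma(31 + 70, 12 + 21) = Gamma(101, 33).
Total count: 4 + 17 + 2 + 26 + 7 + 19 + 21 + 4 + 35 + 11 = 146.
Total exposure: 2 + 5 + 1 + 6 + 4 + 4 + 7 + 1 + 7 + 3 = 40 days.
After the second batch: Gamma(101 + 146, 33 + 40) = Gamma(247, 73).

73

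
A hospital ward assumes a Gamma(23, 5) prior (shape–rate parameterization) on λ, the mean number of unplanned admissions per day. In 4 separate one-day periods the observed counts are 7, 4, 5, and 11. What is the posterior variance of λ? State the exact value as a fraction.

50/81

Total count: 7 + 4 + 5 + 11 = 27.
Total exposure: 4 days.
The Gamma prior is conjugate for the Poisson rate, so λ | data ~ Gamma(23+27, 5+4) = Gamma(50, 9).
Posterior variance = α'/β'² = 50/81.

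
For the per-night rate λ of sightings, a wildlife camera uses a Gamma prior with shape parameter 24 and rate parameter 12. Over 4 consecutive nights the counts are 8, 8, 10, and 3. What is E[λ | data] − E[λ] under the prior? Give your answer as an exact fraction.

21/16

Total count: 8 + 8 + 10 + 3 = 29.
Total exposure: 4 nights.
Conjugate update: add total count to the shape and total exposure to the rate, giving Gamma(53, 16).
Posterior mean = 53/16 = 53/16; prior mean = 24/12 = 2. Difference = 53/16 − 2 = 21/16.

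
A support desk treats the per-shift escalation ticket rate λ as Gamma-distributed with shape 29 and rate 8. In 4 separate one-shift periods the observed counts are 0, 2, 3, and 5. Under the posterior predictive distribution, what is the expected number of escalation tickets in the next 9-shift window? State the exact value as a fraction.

Total count: 0 + 2 + 3 + 5 = 10.
Total exposure: 4 shifts.
Posterior: α' = 29 + 10 = 39, β' = 8 + 4 = 12.
Predictive mean over a 9-shift window = T·E[λ|data] = 9·39/12 = 117/4.

117/4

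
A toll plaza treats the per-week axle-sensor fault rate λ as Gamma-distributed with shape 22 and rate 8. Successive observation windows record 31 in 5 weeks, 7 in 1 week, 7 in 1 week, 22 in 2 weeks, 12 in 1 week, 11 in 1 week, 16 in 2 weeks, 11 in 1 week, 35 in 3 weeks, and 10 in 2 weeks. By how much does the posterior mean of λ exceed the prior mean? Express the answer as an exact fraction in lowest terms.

Total count: 31 + 7 + 7 + 22 + 12 + 11 + 16 + 11 + 35 + 10 = 162.
Total exposure: 5 + 1 + 1 + 2 + 1 + 1 + 2 + 1 + 3 + 2 = 19 weeks.
By Gamma–Poisson conjugacy, the posterior is Gamma(α + Σx, β + Σt) = Gamma(22 + 162, 8 + 19) = Gamma(184, 27).
Posterior mean = 184/27 = 184/27; prior mean = 22/8 = 11/4. Difference = 184/27 − 11/4 = 439/108.

439/108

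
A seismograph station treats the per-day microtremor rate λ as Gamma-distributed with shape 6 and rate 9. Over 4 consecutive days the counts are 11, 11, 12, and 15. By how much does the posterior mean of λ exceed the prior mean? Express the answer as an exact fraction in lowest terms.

139/39

Total count: 11 + 11 + 12 + 15 = 49.
Total exposure: 4 days.
Gamma(α, β) with Poisson data over total exposure Σt gives posterior Gamma(α+Σx, β+Σt) = Gamma(55, 13).
Posterior mean = 55/13 = 55/13; prior mean = 6/9 = 2/3. Difference = 55/13 − 2/3 = 139/39.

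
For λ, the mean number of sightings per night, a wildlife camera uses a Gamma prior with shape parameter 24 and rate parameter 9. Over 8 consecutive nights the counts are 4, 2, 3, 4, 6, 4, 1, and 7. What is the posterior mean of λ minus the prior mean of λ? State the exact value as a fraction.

Total count: 4 + 2 + 3 + 4 + 6 + 4 + 1 + 7 = 31.
Total exposure: 8 nights.
Posterior: α' = 24 + 31 = 55, β' = 9 + 8 = 17.
Posterior mean = 55/17 = 55/17; prior mean = 24/9 = 8/3. Difference = 55/17 − 8/3 = 29/51.

29/51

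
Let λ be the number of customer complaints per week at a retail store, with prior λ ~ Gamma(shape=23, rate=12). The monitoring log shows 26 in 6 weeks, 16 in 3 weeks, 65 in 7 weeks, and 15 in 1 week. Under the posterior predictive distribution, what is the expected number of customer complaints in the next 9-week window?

Total count: 26 + 16 + 65 + 15 = 122.
Total exposure: 6 + 3 + 7 + 1 = 17 weeks.
By Gamma–Poisson conjugacy, the posterior is Gamma(α + Σx, β + Σt) = Gamma(23 + 122, 12 + 17) = Gamma(145, 29).
Predictive mean over a 9-week window = T·E[λ|data] = 9·145/29 = 45.

45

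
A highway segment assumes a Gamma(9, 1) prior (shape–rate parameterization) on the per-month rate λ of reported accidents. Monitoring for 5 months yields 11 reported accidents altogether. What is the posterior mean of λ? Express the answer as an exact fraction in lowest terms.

10/3

Total count 11 over total exposure 5 months.
The Gamma prior is conjugate for the Poisson rate, so λ | data ~ Gamma(9+11, 1+5) = Gamma(20, 6).
Posterior mean = α'/β' = 20/6 = 10/3.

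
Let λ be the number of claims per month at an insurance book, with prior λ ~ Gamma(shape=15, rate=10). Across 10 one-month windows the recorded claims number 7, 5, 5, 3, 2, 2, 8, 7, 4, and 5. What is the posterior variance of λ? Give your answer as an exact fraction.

63/400

Total count: 7 + 5 + 5 + 3 + 2 + 2 + 8 + 7 + 4 + 5 = 48.
Total exposure: 10 months.
By Gamma–Poisson conjugacy, the posterior is Gamma(α + Σx, β + Σt) = Gamma(15 + 48, 10 + 10) = Gamma(63, 20).
Posterior variance = α'/β'² = 63/400.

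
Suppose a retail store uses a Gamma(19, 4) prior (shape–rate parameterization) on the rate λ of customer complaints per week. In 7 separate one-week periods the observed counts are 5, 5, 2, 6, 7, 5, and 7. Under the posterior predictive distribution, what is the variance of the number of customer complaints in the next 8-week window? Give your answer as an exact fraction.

Total count: 5 + 5 + 2 + 6 + 7 + 5 + 7 = 37.
Total exposure: 7 weeks.
Posterior: α' = 19 + 37 = 56, β' = 4 + 7 = 11.
The posterior predictive for a window of length T is Negative Binomial with variance T·α'·(β'+T)/β'² = 8·56·19/121 = 8512/121.

8512/121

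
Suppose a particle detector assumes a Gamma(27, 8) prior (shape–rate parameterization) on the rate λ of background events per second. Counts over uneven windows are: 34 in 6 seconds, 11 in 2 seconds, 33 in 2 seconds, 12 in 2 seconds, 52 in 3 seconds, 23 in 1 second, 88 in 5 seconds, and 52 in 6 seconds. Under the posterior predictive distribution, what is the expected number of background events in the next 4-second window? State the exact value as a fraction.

1328/35

Total count: 34 + 11 + 33 + 12 + 52 + 23 + 88 + 52 = 305.
Total exposure: 6 + 2 + 2 + 2 + 3 + 1 + 5 + 6 = 27 seconds.
By Gamma–Poisson conjugacy, the posterior is Gamma(α + Σx, β + Σt) = Gamma(27 + 305, 8 + 27) = Gamma(332, 35).
Predictive mean over a 4-second window = T·E[λ|data] = 4·332/35 = 1328/35.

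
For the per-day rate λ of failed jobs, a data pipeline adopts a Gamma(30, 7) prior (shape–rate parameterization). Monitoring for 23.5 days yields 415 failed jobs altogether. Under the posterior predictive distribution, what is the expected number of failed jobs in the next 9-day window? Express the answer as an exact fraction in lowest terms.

Total count 415 over total exposure 23.5 days.
Conjugate update: add total count to the shape and total exposure to the rate, giving Gamma(445, 61/2).
Predictive mean over a 9-day window = T·E[λ|data] = 9·445/(61/2) = 8010/61.

8010/61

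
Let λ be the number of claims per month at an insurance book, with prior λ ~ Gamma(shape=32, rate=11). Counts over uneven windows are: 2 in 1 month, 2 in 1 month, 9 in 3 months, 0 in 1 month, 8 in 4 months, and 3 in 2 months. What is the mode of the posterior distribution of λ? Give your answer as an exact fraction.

55/23

Total count: 2 + 2 + 9 + 0 + 8 + 3 = 24.
Total exposure: 1 + 1 + 3 + 1 + 4 + 2 = 12 months.
Conjugate update: add total count to the shape and total exposure to the rate, giving Gamma(56, 23).
Posterior mode = (α'−1)/β' = 55/23.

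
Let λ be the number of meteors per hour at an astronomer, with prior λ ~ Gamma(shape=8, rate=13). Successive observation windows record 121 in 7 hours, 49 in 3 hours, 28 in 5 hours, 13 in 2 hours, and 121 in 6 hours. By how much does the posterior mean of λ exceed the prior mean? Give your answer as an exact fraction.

Total count: 121 + 49 + 28 + 13 + 121 = 332.
Total exposure: 7 + 3 + 5 + 2 + 6 = 23 hours.
By Gamma–Poisson conjugacy, the posterior is Gamma(α + Σx, β + Σt) = Gamma(8 + 332, 13 + 23) = Gamma(340, 36).
Posterior mean = 340/36 = 85/9; prior mean = 8/13 = 8/13. Difference = 85/9 − 8/13 = 1033/117.

1033/117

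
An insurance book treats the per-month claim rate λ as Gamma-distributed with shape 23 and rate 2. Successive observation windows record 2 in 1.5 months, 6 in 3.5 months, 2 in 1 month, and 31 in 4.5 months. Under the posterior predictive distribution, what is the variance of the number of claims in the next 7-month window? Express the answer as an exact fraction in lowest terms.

34944/625

Total count: 2 + 6 + 2 + 31 = 41.
Total exposure: 1.5 + 3.5 + 1 + 4.5 = 10.5 months.
Conjugate update: add total count to the shape and total exposure to the rate, giving Gamma(64, 25/2).
The posterior predictive for a window of length T is Negative Binomial with variance T·α'·(β'+T)/β'² = 7·64·(39/2)/(625/4) = 34944/625.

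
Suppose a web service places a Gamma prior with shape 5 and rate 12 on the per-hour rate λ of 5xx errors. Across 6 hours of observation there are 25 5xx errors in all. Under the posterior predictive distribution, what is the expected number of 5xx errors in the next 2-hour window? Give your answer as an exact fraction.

10/3

Total count 25 over total exposure 6 hours.
By Gamma–Poisson conjugacy, the posterior is Gamma(α + Σx, β + Σt) = Gamma(5 + 25, 12 + 6) = Gamma(30, 18).
Predictive mean over a 2-hour window = T·E[λ|data] = 2·30/18 = 10/3.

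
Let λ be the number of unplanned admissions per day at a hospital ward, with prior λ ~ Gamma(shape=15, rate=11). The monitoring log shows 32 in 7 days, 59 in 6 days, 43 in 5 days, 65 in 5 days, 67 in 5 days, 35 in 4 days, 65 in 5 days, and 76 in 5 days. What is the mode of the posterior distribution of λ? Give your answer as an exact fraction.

456/53

Total count: 32 + 59 + 43 + 65 + 67 + 35 + 65 + 76 = 442.
Total exposure: 7 + 6 + 5 + 5 + 5 + 4 + 5 + 5 = 42 days.
Posterior: α' = 15 + 442 = 457, β' = 11 + 42 = 53.
Posterior mode = (α'−1)/β' = 456/53.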